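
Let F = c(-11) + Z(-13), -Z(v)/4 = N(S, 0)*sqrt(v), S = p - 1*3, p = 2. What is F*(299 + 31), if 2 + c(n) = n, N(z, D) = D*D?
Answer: -4290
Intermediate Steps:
S = -1 (S = 2 - 1*3 = 2 - 3 = -1)
N(z, D) = D**2
c(n) = -2 + n
Z(v) = 0 (Z(v) = -4*0**2*sqrt(v) = -0*sqrt(v) = -4*0 = 0)
F = -13 (F = (-2 - 11) + 0 = -13 + 0 = -13)
F*(299 + 31) = -13*(299 + 31) = -13*330 = -4290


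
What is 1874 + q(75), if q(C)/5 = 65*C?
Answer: 26249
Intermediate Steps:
q(C) = 325*C (q(C) = 5*(65*C) = 325*C)
1874 + q(75) = 1874 + 325*75 = 1874 + 24375 = 26249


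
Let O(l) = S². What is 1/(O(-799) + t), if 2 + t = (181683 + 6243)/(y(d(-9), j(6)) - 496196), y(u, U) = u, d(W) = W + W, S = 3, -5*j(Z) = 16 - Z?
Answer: 248107/1642786 ≈ 0.15103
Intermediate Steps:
j(Z) = -16/5 + Z/5 (j(Z) = -(16 - Z)/5 = -16/5 + Z/5)
d(W) = 2*W
O(l) = 9 (O(l) = 3² = 9)
t = -590177/248107 (t = -2 + (181683 + 6243)/(2*(-9) - 496196) = -2 + 187926/(-18 - 496196) = -2 + 187926/(-496214) = -2 + 187926*(-1/496214) = -2 - 93963/248107 = -590177/248107 ≈ -2.3787)
1/(O(-799) + t) = 1/(9 - 590177/248107) = 1/(1642786/248107) = 248107/1642786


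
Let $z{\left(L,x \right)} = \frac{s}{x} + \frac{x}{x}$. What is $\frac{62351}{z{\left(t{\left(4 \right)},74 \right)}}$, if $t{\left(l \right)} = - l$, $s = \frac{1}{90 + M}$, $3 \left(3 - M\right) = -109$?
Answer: $\frac{1790221912}{28715} \approx 62345.0$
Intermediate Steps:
$M = \frac{118}{3}$ ($M = 3 - - \frac{109}{3} = 3 + \frac{109}{3} = \frac{118}{3} \approx 39.333$)
$s = \frac{3}{388}$ ($s = \frac{1}{90 + \frac{118}{3}} = \frac{1}{\frac{388}{3}} = \frac{3}{388} \approx 0.007732$)
$z{\left(L,x \right)} = 1 + \frac{3}{388 x}$ ($z{\left(L,x \right)} = \frac{3}{388 x} + \frac{x}{x} = \frac{3}{388 x} + 1 = 1 + \frac{3}{388 x}$)
$\frac{62351}{z{\left(t{\left(4 \right)},74 \right)}} = \frac{62351}{\frac{1}{74} \left(\frac{3}{388} + 74\right)} = \frac{62351}{\frac{1}{74} \cdot \frac{28715}{388}} = \frac{62351}{\frac{28715}{28712}} = 62351 \cdot \frac{28712}{28715} = \frac{1790221912}{28715}$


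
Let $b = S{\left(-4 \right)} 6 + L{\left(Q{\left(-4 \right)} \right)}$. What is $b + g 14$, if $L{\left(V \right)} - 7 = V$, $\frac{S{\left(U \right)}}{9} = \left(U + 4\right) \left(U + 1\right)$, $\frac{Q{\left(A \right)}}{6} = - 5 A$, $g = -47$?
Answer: $-531$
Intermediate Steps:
$Q{\left(A \right)} = - 30 A$ ($Q{\left(A \right)} = 6 \left(- 5 A\right) = - 30 A$)
$S{\left(U \right)} = 9 \left(1 + U\right) \left(4 + U\right)$ ($S{\left(U \right)} = 9 \left(U + 4\right) \left(U + 1\right) = 9 \left(4 + U\right) \left(1 + U\right) = 9 \left(1 + U\right) \left(4 + U\right)$)
$L{\left(V \right)} = 7 + V$
$b = 127$ ($b = \left(36 + 9 \left(-4\right)^{2} + 45 \left(-4\right)\right) 6 + \left(7 - -120\right) = \left(36 + 9 \cdot 16 - 180\right) 6 + \left(7 + 120\right) = \left(36 + 144 - 180\right) 6 + 127 = 0 \cdot 6 + 127 = 0 + 127 = 127$)
$b + g 14 = 127 - 658 = -531$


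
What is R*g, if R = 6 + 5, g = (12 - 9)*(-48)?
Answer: -1584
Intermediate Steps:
g = -144 (g = 3*(-48) = -144)
R = 11
R*g = 11*(-144) = -1584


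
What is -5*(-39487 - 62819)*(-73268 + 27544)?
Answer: -23389197720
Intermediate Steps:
-5*(-39487 - 62819)*(-73268 + 27544) = -(-511530)*(-45724) = -5*4677839544 = -23389197720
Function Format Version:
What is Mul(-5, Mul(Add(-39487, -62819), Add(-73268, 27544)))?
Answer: -23389197720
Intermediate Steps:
Mul(-5, Mul(Add(-39487, -62819), Add(-73268, 27544))) = Mul(-5, Mul(-102306, -45724)) = Mul(-5, 4677839544) = -23389197720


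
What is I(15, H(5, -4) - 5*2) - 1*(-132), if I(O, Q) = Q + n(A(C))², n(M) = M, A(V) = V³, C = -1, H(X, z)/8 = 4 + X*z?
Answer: -5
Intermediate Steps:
H(X, z) = 32 + 8*X*z (H(X, z) = 8*(4 + X*z) = 32 + 8*X*z)
I(O, Q) = 1 + Q (I(O, Q) = Q + ((-1)³)² = Q + (-1)² = Q + 1 = 1 + Q)
I(15, H(5, -4) - 5*2) - 1*(-132) = (1 + ((32 + 8*5*(-4)) - 5*2)) - 1*(-132) = (1 + ((32 - 160) - 10)) + 132 = (1 + (-128 - 10)) + 132 = (1 - 138) + 132 = -137 + 132 = -5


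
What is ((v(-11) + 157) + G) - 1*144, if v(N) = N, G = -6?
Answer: -4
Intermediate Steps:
((v(-11) + 157) + G) - 1*144 = ((-11 + 157) - 6) - 1*144 = (146 - 6) - 144 = 140 - 144 = -4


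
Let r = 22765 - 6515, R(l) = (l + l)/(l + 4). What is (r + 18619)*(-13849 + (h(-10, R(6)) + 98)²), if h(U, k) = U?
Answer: -212875245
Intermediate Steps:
R(l) = 2*l/(4 + l) (R(l) = (2*l)/(4 + l) = 2*l/(4 + l))
r = 16250
(r + 18619)*(-13849 + (h(-10, R(6)) + 98)²) = (16250 + 18619)*(-13849 + (-10 + 98)²) = 34869*(-13849 + 88²) = 34869*(-13849 + 7744) = 34869*(-6105) = -212875245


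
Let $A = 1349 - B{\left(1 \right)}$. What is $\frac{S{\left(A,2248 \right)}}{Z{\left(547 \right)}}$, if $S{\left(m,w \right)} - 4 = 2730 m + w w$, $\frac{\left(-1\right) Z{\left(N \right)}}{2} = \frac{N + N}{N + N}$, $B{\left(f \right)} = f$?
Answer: $-4366774$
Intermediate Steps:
$Z{\left(N \right)} = -2$ ($Z{\left(N \right)} = - 2 \frac{N + N}{N + N} = - 2 \frac{2 N}{2 N} = - 2 \cdot 2 N \frac{1}{2 N} = \left(-2\right) 1 = -2$)
$A = 1348$ ($A = 1349 - 1 = 1348$)
$S{\left(m,w \right)} = 4 + w^{2} + 2730 m$ ($S{\left(m,w \right)} = 4 + \left(2730 m + w w\right) = 4 + \left(2730 m + w^{2}\right) = 4 + \left(w^{2} + 2730 m\right) = 4 + w^{2} + 2730 m$)
$\frac{S{\left(A,2248 \right)}}{Z{\left(547 \right)}} = \frac{4 + 2248^{2} + 2730 \cdot 1348}{-2} = \left(4 + 5053504 + 3680040\right) \left(- \frac{1}{2}\right) = 8733548 \left(- \frac{1}{2}\right) = -4366774$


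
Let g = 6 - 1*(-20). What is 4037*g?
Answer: 104962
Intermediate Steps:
g = 26 (g = 6 + 20 = 26)
4037*g = 4037*26 = 104962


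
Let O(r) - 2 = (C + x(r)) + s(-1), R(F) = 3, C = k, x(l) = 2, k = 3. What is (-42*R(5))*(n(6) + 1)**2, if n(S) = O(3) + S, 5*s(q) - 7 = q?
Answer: -727776/25 ≈ -29111.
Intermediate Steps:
C = 3
s(q) = 7/5 + q/5
O(r) = 41/5 (O(r) = 2 + ((3 + 2) + (7/5 + (1/5)*(-1))) = 2 + (5 + (7/5 - 1/5)) = 2 + (5 + 6/5) = 2 + 31/5 = 41/5)
n(S) = 41/5 + S
(-42*R(5))*(n(6) + 1)**2 = (-42*3)*((41/5 + 6) + 1)**2 = -126*(71/5 + 1)**2 = -126*(76/5)**2 = -126*5776/25 = -727776/25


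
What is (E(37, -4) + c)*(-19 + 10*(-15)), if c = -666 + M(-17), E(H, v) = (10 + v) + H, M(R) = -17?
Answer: 108160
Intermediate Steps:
E(H, v) = 10 + H + v
c = -683 (c = -666 - 17 = -683)
(E(37, -4) + c)*(-19 + 10*(-15)) = ((10 + 37 - 4) - 683)*(-19 + 10*(-15)) = (43 - 683)*(-19 - 150) = -640*(-169) = 108160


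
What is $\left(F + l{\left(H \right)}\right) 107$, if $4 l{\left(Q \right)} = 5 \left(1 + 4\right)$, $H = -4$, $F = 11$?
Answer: $\frac{7383}{4} \approx 1845.8$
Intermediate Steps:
$l{\left(Q \right)} = \frac{25}{4}$ ($l{\left(Q \right)} = \frac{5 \left(1 + 4\right)}{4} = \frac{5 \cdot 5}{4} = \frac{1}{4} \cdot 25 = \frac{25}{4}$)
$\left(F + l{\left(H \right)}\right) 107 = \left(11 + \frac{25}{4}\right) 107 = \frac{69}{4} \cdot 107 = \frac{7383}{4}$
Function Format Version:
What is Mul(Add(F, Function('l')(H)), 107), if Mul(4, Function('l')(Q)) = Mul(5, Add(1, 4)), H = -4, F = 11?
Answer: Rational(7383, 4) ≈ 1845.8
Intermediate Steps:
Function('l')(Q) = Rational(25, 4) (Function('l')(Q) = Mul(Rational(1, 4), Mul(5, Add(1, 4))) = Mul(Rational(1, 4), Mul(5, 5)) = Mul(Rational(1, 4), 25) = Rational(25, 4))
Mul(Add(F, Function('l')(H)), 107) = Mul(Add(11, Rational(25, 4)), 107) = Mul(Rational(69, 4), 107) = Rational(7383, 4)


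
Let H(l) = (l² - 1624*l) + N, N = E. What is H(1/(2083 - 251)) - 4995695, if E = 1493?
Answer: -16761663588415/3356224 ≈ -4.9942e+6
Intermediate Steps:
N = 1493
H(l) = 1493 + l² - 1624*l (H(l) = (l² - 1624*l) + 1493 = 1493 + l² - 1624*l)
H(1/(2083 - 251)) - 4995695 = (1493 + (1/(2083 - 251))² - 1624/(2083 - 251)) - 4995695 = (1493 + (1/1832)² - 1624/1832) - 4995695 = (1493 + (1/1832)² - 1624*1/1832) - 4995695 = (1493 + 1/3356224 - 203/229) - 4995695 = 5007867265/3356224 - 4995695 = -16761663588415/3356224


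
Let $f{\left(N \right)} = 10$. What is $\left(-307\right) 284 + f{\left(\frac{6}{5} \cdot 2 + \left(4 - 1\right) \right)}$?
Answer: $-87178$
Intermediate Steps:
$\left(-307\right) 284 + f{\left(\frac{6}{5} \cdot 2 + \left(4 - 1\right) \right)} = \left(-307\right) 284 + 10 = -87188 + 10 = -87178$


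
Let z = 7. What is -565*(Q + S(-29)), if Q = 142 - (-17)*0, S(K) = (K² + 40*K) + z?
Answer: 96050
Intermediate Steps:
S(K) = 7 + K² + 40*K (S(K) = (K² + 40*K) + 7 = 7 + K² + 40*K)
Q = 142 (Q = 142 - 1*0 = 142 + 0 = 142)
-565*(Q + S(-29)) = -565*(142 + (7 + (-29)² + 40*(-29))) = -565*(142 + (7 + 841 - 1160)) = -565*(142 - 312) = -565*(-170) = 96050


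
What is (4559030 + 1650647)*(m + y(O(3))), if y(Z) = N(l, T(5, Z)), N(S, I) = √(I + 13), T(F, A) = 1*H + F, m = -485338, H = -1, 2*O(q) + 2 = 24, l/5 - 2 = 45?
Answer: -3013792215826 + 6209677*√17 ≈ -3.0138e+12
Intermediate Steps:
l = 235 (l = 10 + 5*45 = 10 + 225 = 235)
O(q) = 11 (O(q) = -1 + (½)*24 = -1 + 12 = 11)
T(F, A) = -1 + F (T(F, A) = 1*(-1) + F = -1 + F)
N(S, I) = √(13 + I)
y(Z) = √17 (y(Z) = √(13 + (-1 + 5)) = √(13 + 4) = √17)
(4559030 + 1650647)*(m + y(O(3))) = (4559030 + 1650647)*(-485338 + √17) = 6209677*(-485338 + √17) = -3013792215826 + 6209677*√17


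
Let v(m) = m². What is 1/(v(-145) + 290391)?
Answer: 1/311416 ≈ 3.2111e-6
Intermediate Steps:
1/(v(-145) + 290391) = 1/((-145)² + 290391) = 1/(21025 + 290391) = 1/311416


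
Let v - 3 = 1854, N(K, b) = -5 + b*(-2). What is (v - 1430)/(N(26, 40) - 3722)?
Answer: -427/3807 ≈ -0.11216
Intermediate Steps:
N(K, b) = -5 - 2*b
v = 1857 (v = 3 + 1854 = 1857)
(v - 1430)/(N(26, 40) - 3722) = (1857 - 1430)/((-5 - 2*40) - 3722) = 427/((-5 - 80) - 3722) = 427/(-85 - 3722) = 427/(-3807) = 427*(-1/3807) = -427/3807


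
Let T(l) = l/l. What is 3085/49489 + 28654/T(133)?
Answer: 1418060891/49489 ≈ 28654.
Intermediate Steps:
T(l) = 1
3085/49489 + 28654/T(133) = 3085/49489 + 28654/1 = 3085*(1/49489) + 28654*1 = 3085/49489 + 28654 = 1418060891/49489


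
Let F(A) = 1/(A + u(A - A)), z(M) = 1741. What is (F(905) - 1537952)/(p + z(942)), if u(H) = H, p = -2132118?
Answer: 1391846559/1927991185 ≈ 0.72192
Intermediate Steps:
F(A) = 1/A (F(A) = 1/(A + (A - A)) = 1/(A + 0) = 1/A)
(F(905) - 1537952)/(p + z(942)) = (1/905 - 1537952)/(-2132118 + 1741) = (1/905 - 1537952)/(-2130377) = -1391846559/905*(-1/2130377) = 1391846559/1927991185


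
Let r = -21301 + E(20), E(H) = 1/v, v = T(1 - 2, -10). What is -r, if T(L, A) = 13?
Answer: 276912/13 ≈ 21301.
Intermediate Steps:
v = 13
E(H) = 1/13
r = -276912/13 (r = -21301 + 1/13 = -276912/13 ≈ -21301.)
-r = -1*(-276912/13) = 276912/13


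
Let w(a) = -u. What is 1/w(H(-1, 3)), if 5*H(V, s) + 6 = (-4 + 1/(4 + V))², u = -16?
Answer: 1/16 ≈ 0.062500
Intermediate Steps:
H(V, s) = -6/5 + (-4 + 1/(4 + V))²/5
w(a) = 16 (w(a) = -1*(-16) = 16)
1/w(H(-1, 3)) = 1/16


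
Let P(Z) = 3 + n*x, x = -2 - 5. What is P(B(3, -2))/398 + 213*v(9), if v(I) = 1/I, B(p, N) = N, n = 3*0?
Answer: 28267/1194 ≈ 23.674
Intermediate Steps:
n = 0
x = -7
P(Z) = 3 (P(Z) = 3 + 0*(-7) = 3 + 0 = 3)
P(B(3, -2))/398 + 213*v(9) = 3/398 + 213/9 = 3*(1/398) + 213*(⅑) = 3/398 + 71/3 = 28267/1194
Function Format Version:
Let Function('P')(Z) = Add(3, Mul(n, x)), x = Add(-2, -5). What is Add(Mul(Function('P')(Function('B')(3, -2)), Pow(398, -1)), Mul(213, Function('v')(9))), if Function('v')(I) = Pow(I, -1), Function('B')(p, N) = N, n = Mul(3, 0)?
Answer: Rational(28267, 1194) ≈ 23.674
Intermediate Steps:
n = 0
x = -7
Function('P')(Z) = 3 (Function('P')(Z) = Add(3, Mul(0, -7)) = Add(3, 0) = 3)
Add(Mul(Function('P')(Function('B')(3, -2)), Pow(398, -1)), Mul(213, Function('v')(9))) = Add(Mul(3, Pow(398, -1)), Mul(213, Pow(9, -1))) = Add(Mul(3, Rational(1, 398)), Mul(213, Rational(1, 9))) = Add(Rational(3, 398), Rational(71, 3)) = Rational(28267, 1194)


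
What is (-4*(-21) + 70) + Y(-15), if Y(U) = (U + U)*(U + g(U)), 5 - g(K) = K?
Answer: 4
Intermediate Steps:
g(K) = 5 - K
Y(U) = 10*U (Y(U) = (U + U)*(U + (5 - U)) = (2*U)*5 = 10*U)
(-4*(-21) + 70) + Y(-15) = (-4*(-21) + 70) + 10*(-15) = (84 + 70) - 150 = 154 - 150 = 4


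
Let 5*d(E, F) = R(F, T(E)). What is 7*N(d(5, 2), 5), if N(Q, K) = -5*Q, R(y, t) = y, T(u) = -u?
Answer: -14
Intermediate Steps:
d(E, F) = F/5
7*N(d(5, 2), 5) = 7*(-2) = -14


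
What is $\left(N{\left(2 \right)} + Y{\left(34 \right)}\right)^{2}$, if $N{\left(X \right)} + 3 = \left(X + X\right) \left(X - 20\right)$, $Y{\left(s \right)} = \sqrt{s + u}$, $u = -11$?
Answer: $\left(75 - \sqrt{23}\right)^{2} \approx 4928.6$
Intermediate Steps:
$Y{\left(s \right)} = \sqrt{-11 + s}$ ($Y{\left(s \right)} = \sqrt{s - 11} = \sqrt{-11 + s}$)
$N{\left(X \right)} = -3 + 2 X \left(-20 + X\right)$ ($N{\left(X \right)} = -3 + \left(X + X\right) \left(X - 20\right) = -3 + 2 X \left(-20 + X\right)$)
$\left(N{\left(2 \right)} + Y{\left(34 \right)}\right)^{2} = \left(\left(-3 - 80 + 2 \cdot 2^{2}\right) + \sqrt{-11 + 34}\right)^{2} = \left(\left(-3 - 80 + 2 \cdot 4\right) + \sqrt{23}\right)^{2} = \left(\left(-3 - 80 + 8\right) + \sqrt{23}\right)^{2} = \left(-75 + \sqrt{23}\right)^{2}$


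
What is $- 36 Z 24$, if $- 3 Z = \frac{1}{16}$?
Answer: $18$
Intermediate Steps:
$Z = - \frac{1}{48}$ ($Z = - \frac{1}{3 \cdot 16} = \left(- \frac{1}{3}\right) \frac{1}{16} = - \frac{1}{48} \approx -0.020833$)
$- 36 Z 24 = \left(-36\right) \left(- \frac{1}{48}\right) 24 = \frac{3}{4} \cdot 24 = 18$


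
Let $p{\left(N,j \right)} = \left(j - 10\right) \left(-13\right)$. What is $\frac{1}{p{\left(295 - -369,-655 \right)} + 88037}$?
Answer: $\frac{1}{96682} \approx 1.0343 \cdot 10^{-5}$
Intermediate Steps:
$p{\left(N,j \right)} = 130 - 13 j$ ($p{\left(N,j \right)} = \left(-10 + j\right) \left(-13\right) = 130 - 13 j$)
$\frac{1}{p{\left(295 - -369,-655 \right)} + 88037} = \frac{1}{\left(130 - -8515\right) + 88037} = \frac{1}{\left(130 + 8515\right) + 88037} = \frac{1}{8645 + 88037} = \frac{1}{96682}$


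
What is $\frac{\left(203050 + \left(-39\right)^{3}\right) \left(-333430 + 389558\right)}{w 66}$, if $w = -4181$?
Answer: $- \frac{4033666784}{137973} \approx -29235.0$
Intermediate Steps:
$\frac{\left(203050 + \left(-39\right)^{3}\right) \left(-333430 + 389558\right)}{w 66} = \frac{\left(203050 + \left(-39\right)^{3}\right) \left(-333430 + 389558\right)}{\left(-4181\right) 66} = \frac{\left(203050 - 59319\right) 56128}{-275946} = 143731 \cdot 56128 \left(- \frac{1}{275946}\right) = 8067333568 \left(- \frac{1}{275946}\right) = - \frac{4033666784}{137973}$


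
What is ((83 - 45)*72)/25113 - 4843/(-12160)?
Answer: 51630673/101791360 ≈ 0.50722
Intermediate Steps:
((83 - 45)*72)/25113 - 4843/(-12160) = (38*72)*(1/25113) - 4843*(-1/12160) = 2736*(1/25113) + 4843/12160 = 912/8371 + 4843/12160 = 51630673/101791360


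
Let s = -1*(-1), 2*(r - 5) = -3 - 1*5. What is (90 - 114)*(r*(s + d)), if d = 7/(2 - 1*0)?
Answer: -108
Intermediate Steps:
r = 1 (r = 5 + (-3 - 1*5)/2 = 5 + (-3 - 5)/2 = 5 + (1/2)*(-8) = 5 - 4 = 1)
s = 1
d = 7/2 (d = 7/(2 + 0) = 7/2 ≈ 3.5000)
(90 - 114)*(r*(s + d)) = (90 - 114)*(1*(1 + 7/2)) = -24*9/2 = -108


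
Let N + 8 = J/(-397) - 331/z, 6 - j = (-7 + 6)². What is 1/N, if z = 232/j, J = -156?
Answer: -92104/1357675 ≈ -0.067840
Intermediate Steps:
j = 5 (j = 6 - (-7 + 6)² = 6 - 1*(-1)² = 6 - 1*1 = 6 - 1 = 5)
z = 232/5 ≈ 46.400
N = -1357675/92104 (N = -8 + (-156/(-397) - 331/232/5) = -8 + (-156*(-1/397) - 331*5/232) = -8 + (156/397 - 1655/232) = -8 - 620843/92104 = -1357675/92104 ≈ -14.741)
1/N = 1/(-1357675/92104) = -92104/1357675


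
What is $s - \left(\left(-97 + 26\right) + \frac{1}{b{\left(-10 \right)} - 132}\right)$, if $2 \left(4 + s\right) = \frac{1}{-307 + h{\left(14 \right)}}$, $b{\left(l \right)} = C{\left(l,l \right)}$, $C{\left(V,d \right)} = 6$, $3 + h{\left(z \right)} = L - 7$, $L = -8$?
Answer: $\frac{1371956}{20475} \approx 67.006$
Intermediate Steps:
$h{\left(z \right)} = -18$ ($h{\left(z \right)} = -3 - 15 = -18$)
$b{\left(l \right)} = 6$
$s = - \frac{2601}{650}$ ($s = -4 + \frac{1}{2 \left(-307 - 18\right)} = -4 + \frac{1}{2 \left(-325\right)} = -4 + \frac{1}{2} \left(- \frac{1}{325}\right) = -4 - \frac{1}{650} = - \frac{2601}{650} \approx -4.0015$)
$s - \left(\left(-97 + 26\right) + \frac{1}{b{\left(-10 \right)} - 132}\right) = - \frac{2601}{650} - \left(\left(-97 + 26\right) + \frac{1}{6 - 132}\right) = - \frac{2601}{650} - \left(-71 + \frac{1}{-126}\right) = - \frac{2601}{650} - \left(-71 - \frac{1}{126}\right) = - \frac{2601}{650} - - \frac{8947}{126} = - \frac{2601}{650} + \frac{8947}{126} = \frac{1371956}{20475}$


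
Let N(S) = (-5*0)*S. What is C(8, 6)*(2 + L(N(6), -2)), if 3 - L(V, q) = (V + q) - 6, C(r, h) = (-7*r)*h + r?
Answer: -4264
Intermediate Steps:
C(r, h) = r - 7*h*r (C(r, h) = -7*h*r + r = r - 7*h*r)
N(S) = 0 (N(S) = 0*S = 0)
L(V, q) = 9 - V - q (L(V, q) = 3 - ((V + q) - 6) = 3 - (-6 + V + q) = 3 + (6 - V - q) = 9 - V - q)
C(8, 6)*(2 + L(N(6), -2)) = (8*(1 - 7*6))*(2 + (9 - 1*0 - 1*(-2))) = (8*(1 - 42))*(2 + (9 + 0 + 2)) = (8*(-41))*(2 + 11) = -328*13 = -4264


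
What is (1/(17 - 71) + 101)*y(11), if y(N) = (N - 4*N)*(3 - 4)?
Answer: 59983/18 ≈ 3332.4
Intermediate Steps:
y(N) = 3*N (y(N) = -3*N*(-1) = 3*N)
(1/(17 - 71) + 101)*y(11) = (1/(17 - 71) + 101)*(3*11) = (1/(-54) + 101)*33 = (-1/54 + 101)*33 = (5453/54)*33 = 59983/18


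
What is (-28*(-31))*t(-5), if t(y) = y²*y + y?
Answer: -112840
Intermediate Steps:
t(y) = y + y³ (t(y) = y³ + y = y + y³)
(-28*(-31))*t(-5) = (-28*(-31))*(-5 + (-5)³) = 868*(-5 - 125) = 868*(-130) = -112840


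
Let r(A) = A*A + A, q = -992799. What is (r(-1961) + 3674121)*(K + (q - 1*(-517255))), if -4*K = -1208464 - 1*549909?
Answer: -1081065080843/4 ≈ -2.7027e+11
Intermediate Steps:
r(A) = A + A² (r(A) = A² + A = A + A²)
K = 1758373/4 (K = -(-1208464 - 1*549909)/4 = -(-1208464 - 549909)/4 = -¼*(-1758373) = 1758373/4 ≈ 4.3959e+5)
(r(-1961) + 3674121)*(K + (q - 1*(-517255))) = (-1961*(1 - 1961) + 3674121)*(1758373/4 + (-992799 - 1*(-517255))) = (-1961*(-1960) + 3674121)*(1758373/4 + (-992799 + 517255)) = (3843560 + 3674121)*(1758373/4 - 475544) = 7517681*(-143803/4) = -1081065080843/4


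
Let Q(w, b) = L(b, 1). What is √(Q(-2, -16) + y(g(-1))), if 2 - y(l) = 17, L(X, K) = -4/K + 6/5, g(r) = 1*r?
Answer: I*√445/5 ≈ 4.219*I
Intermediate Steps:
g(r) = r
L(X, K) = 6/5 - 4/K (L(X, K) = -4/K + 6*(⅕) = -4/K + 6/5 = 6/5 - 4/K)
Q(w, b) = -14/5 (Q(w, b) = 6/5 - 4/1 = 6/5 - 4*1 = 6/5 - 4 = -14/5)
y(l) = -15 (y(l) = 2 - 1*17 = 2 - 17 = -15)
√(Q(-2, -16) + y(g(-1))) = √(-14/5 - 15) = √(-89/5) = I*√445/5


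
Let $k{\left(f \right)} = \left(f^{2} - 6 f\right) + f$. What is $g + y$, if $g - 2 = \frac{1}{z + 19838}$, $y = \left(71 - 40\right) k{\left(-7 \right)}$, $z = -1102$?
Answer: $\frac{48826017}{18736} \approx 2606.0$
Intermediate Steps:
$k{\left(f \right)} = f^{2} - 5 f$
$y = 2604$ ($y = \left(71 - 40\right) \left(- 7 \left(-5 - 7\right)\right) = \left(71 - 40\right) \left(\left(-7\right) \left(-12\right)\right) = \left(71 - 40\right) 84 = 31 \cdot 84 = 2604$)
$g = \frac{37473}{18736}$ ($g = 2 + \frac{1}{-1102 + 19838} = 2 + \frac{1}{18736} = \frac{37473}{18736} \approx 2.0001$)
$g + y = \frac{37473}{18736} + 2604 = \frac{48826017}{18736}$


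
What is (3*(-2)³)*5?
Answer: -120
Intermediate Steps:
(3*(-2)³)*5 = (3*(-8))*5 = -24*5 = -120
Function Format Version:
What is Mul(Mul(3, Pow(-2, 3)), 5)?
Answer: -120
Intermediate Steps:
Mul(Mul(3, Pow(-2, 3)), 5) = Mul(Mul(3, -8), 5) = Mul(-24, 5) = -120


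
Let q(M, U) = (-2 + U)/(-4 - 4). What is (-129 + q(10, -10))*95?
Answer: -24225/2 ≈ -12113.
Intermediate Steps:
q(M, U) = ¼ - U/8 (q(M, U) = (-2 + U)/(-8) = (-2 + U)*(-⅛) = ¼ - U/8)
(-129 + q(10, -10))*95 = (-129 + (¼ - ⅛*(-10)))*95 = (-129 + (¼ + 5/4))*95 = (-129 + 3/2)*95 = -255/2*95 = -24225/2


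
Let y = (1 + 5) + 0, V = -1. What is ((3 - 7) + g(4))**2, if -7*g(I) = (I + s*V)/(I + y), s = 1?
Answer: 80089/4900 ≈ 16.345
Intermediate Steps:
y = 6 (y = 6 + 0 = 6)
g(I) = -(-1 + I)/(7*(6 + I)) (g(I) = -(I + 1*(-1))/(7*(I + 6)) = -(I - 1)/(7*(6 + I)) = -(-1 + I)/(7*(6 + I)))
((3 - 7) + g(4))**2 = ((3 - 7) + (1 - 1*4)/(7*(6 + 4)))**2 = (-4 + (1/7)*(1 - 4)/10)**2 = (-4 + (1/7)*(1/10)*(-3))**2 = (-4 - 3/70)**2 = (-283/70)**2 = 80089/4900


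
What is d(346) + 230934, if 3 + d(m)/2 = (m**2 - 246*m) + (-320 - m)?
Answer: 298796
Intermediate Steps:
d(m) = -646 - 494*m + 2*m**2 (d(m) = -6 + 2*((m**2 - 246*m) + (-320 - m)) = -6 + 2*(-320 + m**2 - 247*m) = -6 + (-640 - 494*m + 2*m**2) = -646 - 494*m + 2*m**2)
d(346) + 230934 = (-646 - 494*346 + 2*346**2) + 230934 = (-646 - 170924 + 2*119716) + 230934 = (-646 - 170924 + 239432) + 230934 = 67862 + 230934 = 298796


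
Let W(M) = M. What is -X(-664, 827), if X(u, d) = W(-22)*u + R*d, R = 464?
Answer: -398336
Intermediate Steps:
X(u, d) = -22*u + 464*d
-X(-664, 827) = -(-22*(-664) + 464*827) = -(14608 + 383728) = -1*398336 = -398336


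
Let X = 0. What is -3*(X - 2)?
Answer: 6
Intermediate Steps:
-3*(X - 2) = -3*(0 - 2) = -3*(-2) = 6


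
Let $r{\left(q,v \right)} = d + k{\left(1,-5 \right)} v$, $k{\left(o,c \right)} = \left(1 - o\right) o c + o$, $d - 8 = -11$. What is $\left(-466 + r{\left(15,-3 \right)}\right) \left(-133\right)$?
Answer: $62776$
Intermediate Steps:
$d = -3$ ($d = 8 - 11 = -3$)
$k{\left(o,c \right)} = o + c o \left(1 - o\right)$ ($k{\left(o,c \right)} = o \left(1 - o\right) c + o = c o \left(1 - o\right) + o = o + c o \left(1 - o\right)$)
$r{\left(q,v \right)} = -3 + v$ ($r{\left(q,v \right)} = -3 + 1 \left(1 - 5 - \left(-5\right) 1\right) v = -3 + 1 \left(1 - 5 + 5\right) v = -3 + 1 \cdot 1 v = -3 + 1 v = -3 + v$)
$\left(-466 + r{\left(15,-3 \right)}\right) \left(-133\right) = \left(-466 - 6\right) \left(-133\right) = \left(-472\right) \left(-133\right) = 62776$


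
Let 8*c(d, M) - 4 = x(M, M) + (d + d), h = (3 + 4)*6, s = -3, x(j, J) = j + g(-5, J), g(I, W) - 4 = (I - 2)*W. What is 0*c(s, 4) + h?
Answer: 42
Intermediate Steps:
g(I, W) = 4 + W*(-2 + I) (g(I, W) = 4 + (I - 2)*W = 4 + (-2 + I)*W = 4 + W*(-2 + I))
x(j, J) = 4 + j - 7*J (x(j, J) = j + (4 - 2*J - 5*J) = j + (4 - 7*J) = 4 + j - 7*J)
h = 42 (h = 7*6 = 42)
c(d, M) = 1 - 3*M/4 + d/4 (c(d, M) = ½ + ((4 + M - 7*M) + (d + d))/8 = ½ + ((4 - 6*M) + 2*d)/8 = ½ + (4 - 6*M + 2*d)/8 = ½ + (½ - 3*M/4 + d/4) = 1 - 3*M/4 + d/4)
0*c(s, 4) + h = 0*(1 - ¾*4 + (¼)*(-3)) + 42 = 0*(1 - 3 - ¾) + 42 = 0*(-11/4) + 42 = 0 + 42 = 42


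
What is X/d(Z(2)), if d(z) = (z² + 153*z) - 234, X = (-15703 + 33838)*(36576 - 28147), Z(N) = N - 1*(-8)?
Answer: 152859915/1396 ≈ 1.0950e+5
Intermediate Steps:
Z(N) = 8 + N (Z(N) = N + 8 = 8 + N)
X = 152859915 (X = 18135*8429 = 152859915)
d(z) = -234 + z² + 153*z
X/d(Z(2)) = 152859915/(-234 + (8 + 2)² + 153*(8 + 2)) = 152859915/(-234 + 10² + 153*10) = 152859915/(-234 + 100 + 1530) = 152859915/1396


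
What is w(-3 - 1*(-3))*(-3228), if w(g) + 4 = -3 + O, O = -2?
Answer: 29052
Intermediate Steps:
w(g) = -9 (w(g) = -4 + (-3 - 2) = -4 - 5 = -9)
w(-3 - 1*(-3))*(-3228) = -9*(-3228) = 29052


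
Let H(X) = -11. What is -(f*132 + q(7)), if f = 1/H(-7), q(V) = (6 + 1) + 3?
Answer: 2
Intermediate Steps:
q(V) = 10 (q(V) = 7 + 3 = 10)
f = -1/11 (f = 1/(-11) = -1/11 ≈ -0.090909)
-(f*132 + q(7)) = -(-1/11*132 + 10) = -(-12 + 10) = -1*(-2) = 2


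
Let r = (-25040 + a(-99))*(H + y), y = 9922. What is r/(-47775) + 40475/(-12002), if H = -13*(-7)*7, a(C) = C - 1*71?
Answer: 638581474331/114679110 ≈ 5568.4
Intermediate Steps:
a(C) = -71 + C (a(C) = C - 71 = -71 + C)
H = 637 (H = 91*7 = 637)
r = -266192390 (r = (-25040 + (-71 - 99))*(637 + 9922) = (-25040 - 170)*10559 = -25210*10559 = -266192390)
r/(-47775) + 40475/(-12002) = -266192390/(-47775) + 40475/(-12002) = -266192390*(-1/47775) + 40475*(-1/12002) = 53238478/9555 - 40475/12002 = 638581474331/114679110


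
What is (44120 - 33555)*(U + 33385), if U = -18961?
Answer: 152389560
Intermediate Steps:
(44120 - 33555)*(U + 33385) = (44120 - 33555)*(-18961 + 33385) = 10565*14424 = 152389560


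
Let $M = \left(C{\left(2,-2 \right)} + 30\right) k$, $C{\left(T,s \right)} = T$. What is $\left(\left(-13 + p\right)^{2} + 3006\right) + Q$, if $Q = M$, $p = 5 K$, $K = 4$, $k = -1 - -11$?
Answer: $3375$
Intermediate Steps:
$k = 10$ ($k = -1 + 11 = 10$)
$p = 20$ ($p = 5 \cdot 4 = 20$)
$M = 320$ ($M = \left(2 + 30\right) 10 = 32 \cdot 10 = 320$)
$Q = 320$
$\left(\left(-13 + p\right)^{2} + 3006\right) + Q = \left(\left(-13 + 20\right)^{2} + 3006\right) + 320 = \left(7^{2} + 3006\right) + 320 = \left(49 + 3006\right) + 320 = 3055 + 320 = 3375$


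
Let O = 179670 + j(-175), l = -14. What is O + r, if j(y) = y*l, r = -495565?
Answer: -313445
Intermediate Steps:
j(y) = -14*y (j(y) = y*(-14) = -14*y)
O = 182120 (O = 179670 - 14*(-175) = 179670 + 2450 = 182120)
O + r = 182120 - 495565 = -313445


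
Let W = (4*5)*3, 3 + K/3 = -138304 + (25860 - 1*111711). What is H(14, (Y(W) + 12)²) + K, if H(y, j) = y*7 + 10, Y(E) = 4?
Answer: -672366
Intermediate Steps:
K = -672474 (K = -9 + 3*(-138304 + (25860 - 1*111711)) = -9 + 3*(-138304 + (25860 - 111711)) = -9 + 3*(-138304 - 85851) = -9 + 3*(-224155) = -9 - 672465 = -672474)
W = 60 (W = 20*3 = 60)
H(y, j) = 10 + 7*y (H(y, j) = 7*y + 10 = 10 + 7*y)
H(14, (Y(W) + 12)²) + K = (10 + 7*14) - 672474 = (10 + 98) - 672474 = 108 - 672474 = -672366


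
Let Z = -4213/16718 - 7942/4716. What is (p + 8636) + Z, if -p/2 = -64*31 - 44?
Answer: 125063892254/9855261 ≈ 12690.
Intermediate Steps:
p = 4056 (p = -2*(-64*31 - 44) = -2*(-1984 - 44) = -2*(-2028) = 4056)
Z = -19080358/9855261 (Z = -4213*1/16718 - 7942*1/4716 = -4213/16718 - 3971/2358 = -19080358/9855261 ≈ -1.9361)
(p + 8636) + Z = (4056 + 8636) - 19080358/9855261 = 12692 - 19080358/9855261 = 125063892254/9855261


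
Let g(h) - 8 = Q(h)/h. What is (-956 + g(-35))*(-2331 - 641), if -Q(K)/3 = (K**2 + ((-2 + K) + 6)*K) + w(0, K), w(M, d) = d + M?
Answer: 2237916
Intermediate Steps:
w(M, d) = M + d
Q(K) = -3*K - 3*K**2 - 3*K*(4 + K) (Q(K) = -3*((K**2 + ((-2 + K) + 6)*K) + (0 + K)) = -3*((K**2 + (4 + K)*K) + K) = -3*((K**2 + K*(4 + K)) + K) = -3*(K + K**2 + K*(4 + K)) = -3*K - 3*K**2 - 3*K*(4 + K))
g(h) = -7 - 6*h (g(h) = 8 + (3*h*(-5 - 2*h))/h = 8 + (-15 - 6*h) = -7 - 6*h)
(-956 + g(-35))*(-2331 - 641) = (-956 + (-7 - 6*(-35)))*(-2331 - 641) = (-956 + (-7 + 210))*(-2972) = (-956 + 203)*(-2972) = -753*(-2972) = 2237916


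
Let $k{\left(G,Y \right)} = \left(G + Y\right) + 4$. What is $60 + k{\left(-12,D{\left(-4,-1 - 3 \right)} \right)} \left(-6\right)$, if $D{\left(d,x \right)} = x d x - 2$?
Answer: $504$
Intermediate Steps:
$D{\left(d,x \right)} = -2 + d x^{2}$ ($D{\left(d,x \right)} = d x x - 2 = d x^{2} - 2 = -2 + d x^{2}$)
$k{\left(G,Y \right)} = 4 + G + Y$
$60 + k{\left(-12,D{\left(-4,-1 - 3 \right)} \right)} \left(-6\right) = 60 + \left(4 - 12 - \left(2 + 4 \left(-1 - 3\right)^{2}\right)\right) \left(-6\right) = 60 + \left(4 - 12 - \left(2 + 4 \left(-4\right)^{2}\right)\right) \left(-6\right) = 60 + \left(4 - 12 - 66\right) \left(-6\right) = 60 - -444 = 60 + 444 = 504$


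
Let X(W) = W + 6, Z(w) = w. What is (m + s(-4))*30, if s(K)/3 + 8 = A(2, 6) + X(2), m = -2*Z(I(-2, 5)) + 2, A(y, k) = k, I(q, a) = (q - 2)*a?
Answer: 1800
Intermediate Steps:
I(q, a) = a*(-2 + q) (I(q, a) = (-2 + q)*a = a*(-2 + q))
m = 42 (m = -10*(-2 - 2) + 2 = -10*(-4) + 2 = -2*(-20) + 2 = 40 + 2 = 42)
X(W) = 6 + W
s(K) = 18 (s(K) = -24 + 3*(6 + (6 + 2)) = -24 + 3*(6 + 8) = -24 + 3*14 = -24 + 42 = 18)
(m + s(-4))*30 = (42 + 18)*30 = 60*30 = 1800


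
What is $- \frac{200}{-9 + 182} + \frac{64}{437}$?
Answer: $- \frac{76328}{75601} \approx -1.0096$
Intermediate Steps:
$- \frac{200}{-9 + 182} + \frac{64}{437} = - \frac{200}{173} + 64 \cdot \frac{1}{437} = \left(-200\right) \frac{1}{173} + \frac{64}{437} = - \frac{200}{173} + \frac{64}{437} = - \frac{76328}{75601}$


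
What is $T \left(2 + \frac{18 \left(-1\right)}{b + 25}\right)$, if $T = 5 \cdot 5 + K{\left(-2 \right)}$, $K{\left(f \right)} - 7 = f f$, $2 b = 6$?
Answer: $\frac{342}{7} \approx 48.857$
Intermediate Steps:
$b = 3$ ($b = \frac{1}{2} \cdot 6 = 3$)
$K{\left(f \right)} = 7 + f^{2}$ ($K{\left(f \right)} = 7 + f f = 7 + f^{2}$)
$T = 36$ ($T = 5 \cdot 5 + \left(7 + \left(-2\right)^{2}\right) = 25 + \left(7 + 4\right) = 25 + 11 = 36$)
$T \left(2 + \frac{18 \left(-1\right)}{b + 25}\right) = 36 \left(2 + \frac{18 \left(-1\right)}{3 + 25}\right) = 36 \left(2 + \frac{1}{28} \left(-18\right)\right) = 36 \left(2 - \frac{9}{14}\right) = 36 \cdot \frac{19}{14} = \frac{342}{7}$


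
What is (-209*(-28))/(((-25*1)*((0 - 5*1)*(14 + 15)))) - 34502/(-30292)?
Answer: 151169267/54904250 ≈ 2.7533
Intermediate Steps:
(-209*(-28))/(((-25*1)*((0 - 5*1)*(14 + 15)))) - 34502/(-30292) = 5852/((-25*(0 - 5)*29)) - 34502*(-1/30292) = 5852/((-(-125)*29)) + 17251/15146 = 5852/((-25*(-145))) + 17251/15146 = 5852/3625 + 17251/15146 = 151169267/54904250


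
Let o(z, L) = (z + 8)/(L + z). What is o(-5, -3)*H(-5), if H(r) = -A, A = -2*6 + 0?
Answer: -9/2 ≈ -4.5000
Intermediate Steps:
A = -12 (A = -12 + 0 = -12)
o(z, L) = (8 + z)/(L + z)
H(r) = 12 (H(r) = -1*(-12) = 12)
o(-5, -3)*H(-5) = ((8 - 5)/(-3 - 5))*12 = (3/(-8))*12 = -1/8*3*12 = -3/8*12 = -9/2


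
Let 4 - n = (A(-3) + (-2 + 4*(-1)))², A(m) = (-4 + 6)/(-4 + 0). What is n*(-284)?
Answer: 10863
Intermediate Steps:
A(m) = -½ (A(m) = 2/(-4) = 2*(-¼) = -½)
n = -153/4 (n = 4 - (-½ + (-2 + 4*(-1)))² = 4 - (-½ + (-2 - 4))² = 4 - (-½ - 6)² = 4 - (-13/2)² = 4 - 1*169/4 = 4 - 169/4 = -153/4 ≈ -38.250)
n*(-284) = -153/4*(-284) = 10863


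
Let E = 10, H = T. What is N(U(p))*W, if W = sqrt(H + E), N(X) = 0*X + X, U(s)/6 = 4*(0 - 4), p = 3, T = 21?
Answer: -96*sqrt(31) ≈ -534.51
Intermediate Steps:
H = 21
U(s) = -96 (U(s) = 6*(4*(0 - 4)) = 6*(4*(-4)) = 6*(-16) = -96)
N(X) = X (N(X) = 0 + X = X)
W = sqrt(31) (W = sqrt(21 + 10) = sqrt(31) ≈ 5.5678)
N(U(p))*W = -96*sqrt(31)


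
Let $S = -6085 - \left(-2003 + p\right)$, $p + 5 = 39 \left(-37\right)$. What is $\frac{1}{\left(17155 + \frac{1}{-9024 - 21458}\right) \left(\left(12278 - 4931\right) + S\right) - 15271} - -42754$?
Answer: $\frac{105348010155831312}{2464050384895} \approx 42754.0$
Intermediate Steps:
$p = -1448$ ($p = -5 + 39 \left(-37\right) = -5 - 1443 = -1448$)
$S = -2634$ ($S = -6085 - \left(-2003 - 1448\right) = -6085 - -3451 = -6085 + 3451 = -2634$)
$\frac{1}{\left(17155 + \frac{1}{-9024 - 21458}\right) \left(\left(12278 - 4931\right) + S\right) - 15271} - -42754 = \frac{1}{\left(17155 + \frac{1}{-9024 - 21458}\right) \left(\left(12278 - 4931\right) - 2634\right) - 15271} - -42754 = \frac{1}{\left(17155 + \frac{1}{-30482}\right) \left(\left(12278 - 4931\right) - 2634\right) - 15271} + 42754 = \frac{1}{\left(17155 - \frac{1}{30482}\right) \left(7347 - 2634\right) - 15271} + 42754 = \frac{1}{\frac{522918709}{30482} \cdot 4713 - 15271} + 42754 = \frac{1}{\frac{2464515875517}{30482} - 15271} + 42754 = \frac{1}{\frac{2464050384895}{30482}} + 42754 = \frac{30482}{2464050384895} + 42754 = \frac{105348010155831312}{2464050384895}$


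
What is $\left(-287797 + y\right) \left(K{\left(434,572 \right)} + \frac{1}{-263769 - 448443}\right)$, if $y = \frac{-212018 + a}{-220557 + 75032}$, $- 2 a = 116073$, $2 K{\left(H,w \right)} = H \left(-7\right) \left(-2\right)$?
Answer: $- \frac{36247504928290884151}{41457860520} \approx -8.7432 \cdot 10^{8}$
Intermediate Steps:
$K{\left(H,w \right)} = 7 H$ ($K{\left(H,w \right)} = \frac{H \left(-7\right) \left(-2\right)}{2} = \frac{- 7 H \left(-2\right)}{2} = \frac{14 H}{2} = 7 H$)
$a = - \frac{116073}{2}$ ($a = \left(- \frac{1}{2}\right) 116073 = - \frac{116073}{2} \approx -58037.0$)
$y = \frac{540109}{291050}$ ($y = \frac{-212018 - \frac{116073}{2}}{-220557 + 75032} = - \frac{540109}{2 \left(-145525\right)} = \left(- \frac{540109}{2}\right) \left(- \frac{1}{145525}\right) = \frac{540109}{291050} \approx 1.8557$)
$\left(-287797 + y\right) \left(K{\left(434,572 \right)} + \frac{1}{-263769 - 448443}\right) = \left(-287797 + \frac{540109}{291050}\right) \left(7 \cdot 434 + \frac{1}{-263769 - 448443}\right) = - \frac{83762776741 \left(3038 + \frac{1}{-712212}\right)}{291050} = - \frac{83762776741 \left(3038 - \frac{1}{712212}\right)}{291050} = \left(- \frac{83762776741}{291050}\right) \frac{2163700055}{712212} = - \frac{36247504928290884151}{41457860520}$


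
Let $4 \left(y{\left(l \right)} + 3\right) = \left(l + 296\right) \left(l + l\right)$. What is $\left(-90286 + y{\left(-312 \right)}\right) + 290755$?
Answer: $202962$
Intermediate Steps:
$y{\left(l \right)} = -3 + \frac{l \left(296 + l\right)}{2}$ ($y{\left(l \right)} = -3 + \frac{\left(l + 296\right) \left(l + l\right)}{4} = -3 + \frac{\left(296 + l\right) 2 l}{4} = -3 + \frac{2 l \left(296 + l\right)}{4} = -3 + \frac{l \left(296 + l\right)}{2}$)
$\left(-90286 + y{\left(-312 \right)}\right) + 290755 = \left(-90286 + \left(-3 + \frac{\left(-312\right)^{2}}{2} + 148 \left(-312\right)\right)\right) + 290755 = \left(-90286 - -2493\right) + 290755 = \left(-90286 + 2493\right) + 290755 = -87793 + 290755 = 202962$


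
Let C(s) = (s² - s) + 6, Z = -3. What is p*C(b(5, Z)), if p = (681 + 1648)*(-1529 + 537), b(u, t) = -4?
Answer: -60069568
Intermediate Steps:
C(s) = 6 + s² - s
p = -2310368 (p = 2329*(-992) = -2310368)
p*C(b(5, Z)) = -2310368*(6 + (-4)² - 1*(-4)) = -2310368*(6 + 16 + 4) = -2310368*26 = -60069568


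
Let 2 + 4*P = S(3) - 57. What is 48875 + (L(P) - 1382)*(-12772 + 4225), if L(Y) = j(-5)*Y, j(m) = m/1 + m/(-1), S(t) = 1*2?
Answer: 11860829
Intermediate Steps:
S(t) = 2
P = -57/4 (P = -1/2 + (2 - 57)/4 = -1/2 + (1/4)*(-55) = -1/2 - 55/4 = -57/4 ≈ -14.250)
j(m) = 0 (j(m) = m*1 + m*(-1) = m - m = 0)
L(Y) = 0 (L(Y) = 0*Y = 0)
48875 + (L(P) - 1382)*(-12772 + 4225) = 48875 + (0 - 1382)*(-12772 + 4225) = 48875 - 1382*(-8547) = 48875 + 11811954 = 11860829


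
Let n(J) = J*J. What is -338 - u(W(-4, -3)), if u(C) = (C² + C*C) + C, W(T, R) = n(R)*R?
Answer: -1769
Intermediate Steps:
n(J) = J²
W(T, R) = R³ (W(T, R) = R²*R = R³)
u(C) = C + 2*C² (u(C) = (C² + C²) + C = 2*C² + C = C + 2*C²)
-338 - u(W(-4, -3)) = -338 - (-3)³*(1 + 2*(-3)³) = -338 - (-27)*(1 + 2*(-27)) = -338 - (-27)*(1 - 54) = -338 - (-27)*(-53) = -338 - 1*1431 = -338 - 1431 = -1769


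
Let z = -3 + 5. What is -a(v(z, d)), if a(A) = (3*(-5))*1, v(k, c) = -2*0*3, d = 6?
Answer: 15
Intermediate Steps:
z = 2
v(k, c) = 0 (v(k, c) = 0*3 = 0)
a(A) = -15 (a(A) = -15*1 = -15)
-a(v(z, d)) = -1*(-15) = 15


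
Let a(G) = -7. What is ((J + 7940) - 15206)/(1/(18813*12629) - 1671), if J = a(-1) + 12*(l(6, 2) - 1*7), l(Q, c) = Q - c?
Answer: 1736540756493/397011848966 ≈ 4.3740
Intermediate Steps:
J = -43 (J = -7 + 12*((6 - 1*2) - 1*7) = -7 + 12*((6 - 2) - 7) = -7 + 12*(4 - 7) = -7 + 12*(-3) = -7 - 36 = -43)
((J + 7940) - 15206)/(1/(18813*12629) - 1671) = ((-43 + 7940) - 15206)/(1/(18813*12629) - 1671) = (7897 - 15206)/((1/18813)*(1/12629) - 1671) = -7309/(1/237589377 - 1671) = -7309/(-397011848966/237589377) = -7309*(-237589377/397011848966) = 1736540756493/397011848966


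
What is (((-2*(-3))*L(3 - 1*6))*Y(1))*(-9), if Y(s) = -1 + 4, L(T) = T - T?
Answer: 0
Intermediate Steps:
L(T) = 0
Y(s) = 3
(((-2*(-3))*L(3 - 1*6))*Y(1))*(-9) = ((-2*(-3)*0)*3)*(-9) = ((6*0)*3)*(-9) = (0*3)*(-9) = 0*(-9) = 0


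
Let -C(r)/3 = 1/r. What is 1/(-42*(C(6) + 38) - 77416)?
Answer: -1/78991 ≈ -1.2660e-5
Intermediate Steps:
C(r) = -3/r
1/(-42*(C(6) + 38) - 77416) = 1/(-42*(-3/6 + 38) - 77416) = 1/(-42*(-3*⅙ + 38) - 77416) = 1/(-42*(-½ + 38) - 77416) = 1/(-42*75/2 - 77416) = 1/(-1575 - 77416) = 1/(-78991) = -1/78991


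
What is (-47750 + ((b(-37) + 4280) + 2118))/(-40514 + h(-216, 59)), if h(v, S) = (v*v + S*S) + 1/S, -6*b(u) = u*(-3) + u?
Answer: -7321487/1703274 ≈ -4.2985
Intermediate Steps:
b(u) = u/3 (b(u) = -(u*(-3) + u)/6 = -(-3*u + u)/6 = -(-1)*u/3 = u/3)
h(v, S) = 1/S + S² + v² (h(v, S) = (v² + S²) + 1/S = (S² + v²) + 1/S = 1/S + S² + v²)
(-47750 + ((b(-37) + 4280) + 2118))/(-40514 + h(-216, 59)) = (-47750 + (((⅓)*(-37) + 4280) + 2118))/(-40514 + (1/59 + 59² + (-216)²)) = (-47750 + ((-37/3 + 4280) + 2118))/(-40514 + (1/59 + 3481 + 46656)) = (-47750 + (12803/3 + 2118))/(-40514 + 2958084/59) = (-47750 + 19157/3)/(567758/59) = -124093/3*59/567758 = -7321487/1703274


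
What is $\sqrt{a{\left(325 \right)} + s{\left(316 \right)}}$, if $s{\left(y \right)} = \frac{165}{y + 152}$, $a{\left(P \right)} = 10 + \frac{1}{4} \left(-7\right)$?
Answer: $\frac{\sqrt{52338}}{78} \approx 2.933$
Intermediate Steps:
$a{\left(P \right)} = \frac{33}{4}$ ($a{\left(P \right)} = 10 + \frac{1}{4} \left(-7\right) = 10 - \frac{7}{4} = \frac{33}{4}$)
$s{\left(y \right)} = \frac{165}{152 + y}$
$\sqrt{a{\left(325 \right)} + s{\left(316 \right)}} = \sqrt{\frac{33}{4} + \frac{165}{152 + 316}} = \sqrt{\frac{33}{4} + \frac{165}{468}} = \sqrt{\frac{33}{4} + 165 \cdot \frac{1}{468}} = \sqrt{\frac{33}{4} + \frac{55}{156}} = \sqrt{\frac{671}{78}} = \frac{\sqrt{52338}}{78}$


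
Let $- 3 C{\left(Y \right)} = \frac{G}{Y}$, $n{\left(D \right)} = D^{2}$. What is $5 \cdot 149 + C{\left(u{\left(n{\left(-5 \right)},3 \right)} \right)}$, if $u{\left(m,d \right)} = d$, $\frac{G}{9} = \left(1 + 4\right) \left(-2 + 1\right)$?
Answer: $750$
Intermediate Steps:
$G = -45$ ($G = 9 \left(1 + 4\right) \left(-2 + 1\right) = 9 \cdot 5 \left(-1\right) = 9 \left(-5\right) = -45$)
$C{\left(Y \right)} = \frac{15}{Y}$ ($C{\left(Y \right)} = - \frac{\left(-45\right) \frac{1}{Y}}{3} = \frac{15}{Y}$)
$5 \cdot 149 + C{\left(u{\left(n{\left(-5 \right)},3 \right)} \right)} = 5 \cdot 149 + \frac{15}{3} = 745 + 15 \cdot \frac{1}{3} = 745 + 5 = 750$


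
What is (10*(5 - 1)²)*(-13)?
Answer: -2080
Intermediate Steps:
(10*(5 - 1)²)*(-13) = (10*4²)*(-13) = (10*16)*(-13) = 160*(-13) = -2080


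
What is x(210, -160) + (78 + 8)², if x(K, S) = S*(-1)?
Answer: 7556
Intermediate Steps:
x(K, S) = -S
x(210, -160) + (78 + 8)² = -1*(-160) + (78 + 8)² = 160 + 86² = 160 + 7396 = 7556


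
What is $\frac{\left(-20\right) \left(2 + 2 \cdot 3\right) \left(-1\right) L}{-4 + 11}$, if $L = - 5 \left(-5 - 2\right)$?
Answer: $800$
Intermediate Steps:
$L = 35$ ($L = \left(-5\right) \left(-7\right) = 35$)
$\frac{\left(-20\right) \left(2 + 2 \cdot 3\right) \left(-1\right) L}{-4 + 11} = \frac{\left(-20\right) \left(2 + 2 \cdot 3\right) \left(-1\right) 35}{-4 + 11} = \frac{\left(-20\right) \left(2 + 6\right) \left(-1\right) 35}{7} = - 20 \cdot 8 \left(-1\right) 35 \cdot \frac{1}{7} = - 20 \left(\left(-8\right) 35\right) \frac{1}{7} = \left(-20\right) \left(-280\right) \frac{1}{7} = 5600 \cdot \frac{1}{7} = 800$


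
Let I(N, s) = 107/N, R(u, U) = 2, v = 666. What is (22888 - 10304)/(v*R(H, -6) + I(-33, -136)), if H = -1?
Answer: 31944/3373 ≈ 9.4705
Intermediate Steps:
(22888 - 10304)/(v*R(H, -6) + I(-33, -136)) = (22888 - 10304)/(666*2 + 107/(-33)) = 12584/(1332 + 107*(-1/33)) = 12584/(1332 - 107/33) = 12584/(43849/33) = 12584*(33/43849) = 31944/3373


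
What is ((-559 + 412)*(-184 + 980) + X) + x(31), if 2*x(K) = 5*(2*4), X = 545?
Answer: -116447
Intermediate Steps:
x(K) = 20 (x(K) = (5*(2*4))/2 = (5*8)/2 = (½)*40 = 20)
((-559 + 412)*(-184 + 980) + X) + x(31) = ((-559 + 412)*(-184 + 980) + 545) + 20 = (-147*796 + 545) + 20 = (-117012 + 545) + 20 = -116467 + 20 = -116447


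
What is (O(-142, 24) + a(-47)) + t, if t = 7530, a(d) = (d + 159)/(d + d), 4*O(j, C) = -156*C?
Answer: 309862/47 ≈ 6592.8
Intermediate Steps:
O(j, C) = -39*C (O(j, C) = (-156*C)/4 = -39*C)
a(d) = (159 + d)/(2*d) (a(d) = (159 + d)/((2*d)) = (159 + d)*(1/(2*d)) = (159 + d)/(2*d))
(O(-142, 24) + a(-47)) + t = (-39*24 + (½)*(159 - 47)/(-47)) + 7530 = (-936 + (½)*(-1/47)*112) + 7530 = (-936 - 56/47) + 7530 = -44048/47 + 7530 = 309862/47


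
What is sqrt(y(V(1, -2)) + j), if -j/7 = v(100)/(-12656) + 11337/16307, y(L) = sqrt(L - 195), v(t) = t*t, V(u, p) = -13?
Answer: 2*sqrt(564005333207 + 3395510121481*I*sqrt(13))/1842691 ≈ 2.7479 + 2.6242*I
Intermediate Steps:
v(t) = t**2
y(L) = sqrt(-195 + L)
j = 1224308/1842691 (j = -7*(100**2/(-12656) + 11337/16307) = -7*(10000*(-1/12656) + 11337*(1/16307)) = -7*(-625/791 + 11337/16307) = -7*(-1224308/12898837) = 1224308/1842691 ≈ 0.66441)
sqrt(y(V(1, -2)) + j) = sqrt(sqrt(-195 - 13) + 1224308/1842691) = sqrt(sqrt(-208) + 1224308/1842691) = sqrt(4*I*sqrt(13) + 1224308/1842691) = sqrt(1224308/1842691 + 4*I*sqrt(13))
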